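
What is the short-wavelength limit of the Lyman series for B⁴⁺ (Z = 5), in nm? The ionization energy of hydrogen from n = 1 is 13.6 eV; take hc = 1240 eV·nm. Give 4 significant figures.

3.647 nm

The Lyman series has lower level n_f = 1; the series limit corresponds to n_i → ∞.
ΔE_max = 13.6 × 25 / 1² = 340.0 eV.
λ_min = 1240 / 340.0 = 3.647 nm.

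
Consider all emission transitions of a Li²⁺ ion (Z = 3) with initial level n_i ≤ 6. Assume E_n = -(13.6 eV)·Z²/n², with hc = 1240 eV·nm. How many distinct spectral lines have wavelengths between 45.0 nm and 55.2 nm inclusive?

Enumerate all n_i → n_f pairs with 1 ≤ n_f < n_i ≤ 6 and compute λ = 1240 / [13.6·9·(1/n_f² − 1/n_i²)].
Lines falling in [45.0, 55.2] nm: 6→2 (45.59 nm), 5→2 (48.24 nm), 4→2 (54.03 nm).

3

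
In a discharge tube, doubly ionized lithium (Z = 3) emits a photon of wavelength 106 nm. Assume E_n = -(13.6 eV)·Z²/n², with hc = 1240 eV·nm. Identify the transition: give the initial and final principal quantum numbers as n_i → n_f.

n_i = 8, n_f = 3

The photon energy is ΔE = hc/λ = 1240 / 106 = 11.70 eV.
With Z = 3, ΔE = 122.4 × (1/n_f² − 1/n_i²), so 1/n_f² − 1/n_i² = 0.09557.
Trying n_f = 3 gives 1/n_i² = 0.01554, i.e. n_i ≈ 8; this pair matches.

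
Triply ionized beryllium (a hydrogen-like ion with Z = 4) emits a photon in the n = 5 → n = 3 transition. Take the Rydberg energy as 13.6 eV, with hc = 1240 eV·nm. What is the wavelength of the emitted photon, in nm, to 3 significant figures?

80.1 nm

For Z = 4 the level energies scale as Z², so the effective Rydberg energy is 13.6 × 16 = 217.6 eV.
ΔE = 217.6 × (1/3² − 1/5²) = 217.6 × 0.07111 = 15.47 eV.
λ = hc/ΔE = 1240 / 15.47 = 80.1 nm.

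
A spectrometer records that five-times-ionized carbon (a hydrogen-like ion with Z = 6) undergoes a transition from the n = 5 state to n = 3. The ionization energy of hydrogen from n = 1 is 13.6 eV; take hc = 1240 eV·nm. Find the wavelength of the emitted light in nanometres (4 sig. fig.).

35.62 nm

For Z = 6 the level energies scale as Z², so the effective Rydberg energy is 13.6 × 36 = 489.6 eV.
ΔE = 489.6 × (1/3² − 1/5²) = 489.6 × 0.07111 = 34.82 eV.
λ = hc/ΔE = 1240 / 34.82 = 35.62 nm.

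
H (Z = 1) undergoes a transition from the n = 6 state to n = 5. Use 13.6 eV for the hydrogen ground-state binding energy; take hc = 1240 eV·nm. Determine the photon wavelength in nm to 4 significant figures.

7460 nm

ΔE = 13.60 × (1/5² − 1/6²) = 13.60 × 0.01222 = 0.1662 eV.
λ = hc/ΔE = 1240 / 0.1662 = 7460 nm.
This line belongs to the Pfund series.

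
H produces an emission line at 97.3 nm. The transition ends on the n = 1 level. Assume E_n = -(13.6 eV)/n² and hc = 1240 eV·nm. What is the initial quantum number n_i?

The photon energy is ΔE = hc/λ = 1240 / 97.3 = 12.74 eV.
With Z = 1, ΔE = 13.60 × (1/n_f² − 1/n_i²), so 1/n_f² − 1/n_i² = 0.9371.
With n_f = 1: 1/n_i² = 1/1 − 0.9371 = 0.06293, so n_i ≈ 3.99.

n_i = 4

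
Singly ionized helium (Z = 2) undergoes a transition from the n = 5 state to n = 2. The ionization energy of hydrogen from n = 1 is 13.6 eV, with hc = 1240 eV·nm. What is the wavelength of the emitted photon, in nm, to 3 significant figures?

For Z = 2 the level energies scale as Z², so the effective Rydberg energy is 13.6 × 4 = 54.40 eV.
ΔE = 54.40 × (1/2² − 1/5²) = 54.40 × 0.2100 = 11.42 eV.
λ = hc/ΔE = 1240 / 11.42 = 109 nm.

109 nm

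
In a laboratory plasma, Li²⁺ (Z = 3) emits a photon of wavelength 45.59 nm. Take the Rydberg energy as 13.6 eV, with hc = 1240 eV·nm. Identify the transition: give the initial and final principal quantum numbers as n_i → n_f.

n_i = 6, n_f = 2

The photon energy is ΔE = hc/λ = 1240 / 45.59 = 27.20 eV.
With Z = 3, ΔE = 122.4 × (1/n_f² − 1/n_i²), so 1/n_f² − 1/n_i² = 0.2222.
Trying n_f = 2 gives 1/n_i² = 0.02779, i.e. n_i ≈ 6; this pair matches.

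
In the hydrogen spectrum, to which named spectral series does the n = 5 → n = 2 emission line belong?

Balmer

The series is set by the lower level: n_f = 2 is the Balmer series.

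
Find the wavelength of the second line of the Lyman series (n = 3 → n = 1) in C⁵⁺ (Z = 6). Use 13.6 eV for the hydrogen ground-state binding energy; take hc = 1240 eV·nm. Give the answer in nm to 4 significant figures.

The Lyman series terminates on n_f = 1; the second line has n_i = 1+2 = 3.
ΔE = 489.6 × (1/1² − 1/3²) = 435.2 eV.
λ = 1240 / 435.2 = 2.849 nm.

2.849 nm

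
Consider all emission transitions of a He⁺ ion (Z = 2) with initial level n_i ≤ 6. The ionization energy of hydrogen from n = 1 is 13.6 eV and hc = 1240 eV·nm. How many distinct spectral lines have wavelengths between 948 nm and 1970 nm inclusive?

Enumerate all n_i → n_f pairs with 1 ≤ n_f < n_i ≤ 6 and compute λ = 1240 / [13.6·4·(1/n_f² − 1/n_i²)].
Lines falling in [948, 1970] nm: 5→4 (1013 nm), 6→5 (1865 nm).

2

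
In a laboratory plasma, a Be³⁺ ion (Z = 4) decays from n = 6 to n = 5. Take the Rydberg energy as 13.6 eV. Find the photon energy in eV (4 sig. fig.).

2.660 eV

The Bohr energies scale as Z², so for Z = 4: E_n = −217.6/n² eV.
E_6 = −217.6/36 = −6.044 eV and E_5 = −217.6/25 = −8.704 eV.
The photon energy is |E_6 − E_5| = 2.660 eV.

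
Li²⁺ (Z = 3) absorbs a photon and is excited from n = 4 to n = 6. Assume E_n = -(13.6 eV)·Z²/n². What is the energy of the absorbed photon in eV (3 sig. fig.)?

The Bohr energies scale as Z², so for Z = 3: E_n = −122.4/n² eV.
E_6 = −122.4/36 = −3.400 eV and E_4 = −122.4/16 = −7.650 eV.
The photon energy is |E_6 − E_4| = 4.25 eV.

4.25 eV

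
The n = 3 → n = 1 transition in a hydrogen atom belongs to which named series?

Lyman

The series is set by the lower level: n_f = 1 is the Lyman series.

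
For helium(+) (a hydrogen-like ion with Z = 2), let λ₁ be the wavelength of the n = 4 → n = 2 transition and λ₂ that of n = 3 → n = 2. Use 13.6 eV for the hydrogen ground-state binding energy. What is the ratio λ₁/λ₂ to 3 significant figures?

0.741

λ ∝ 1/ΔE ∝ 1/(1/n_f² − 1/n_i²), and the Z² and hc factors cancel in the ratio.
λ₁/λ₂ = (1/2² − 1/3²)/(1/2² − 1/4²) = 0.1389/0.1875 = 0.741.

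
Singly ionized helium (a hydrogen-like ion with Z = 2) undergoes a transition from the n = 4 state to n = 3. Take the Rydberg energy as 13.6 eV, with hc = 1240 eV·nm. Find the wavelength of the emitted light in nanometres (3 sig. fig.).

469 nm

For Z = 2 the level energies scale as Z², so the effective Rydberg energy is 13.6 × 4 = 54.40 eV.
ΔE = 54.40 × (1/3² − 1/4²) = 54.40 × 0.04861 = 2.644 eV.
λ = hc/ΔE = 1240 / 2.644 = 469 nm.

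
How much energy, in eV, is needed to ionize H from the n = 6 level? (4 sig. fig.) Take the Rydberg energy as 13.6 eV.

0.3778 eV

E_6 = −13.60/36 = −0.3778 eV, so ionization (to E = 0) requires 0.3778 eV.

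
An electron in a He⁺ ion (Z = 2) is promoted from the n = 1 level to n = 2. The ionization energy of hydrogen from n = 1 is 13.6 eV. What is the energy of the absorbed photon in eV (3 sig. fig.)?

The Bohr energies scale as Z², so for Z = 2: E_n = −54.40/n² eV.
E_2 = −54.40/4 = −13.60 eV and E_1 = −54.40/1 = −54.40 eV.
The photon energy is |E_2 − E_1| = 40.8 eV.

40.8 eV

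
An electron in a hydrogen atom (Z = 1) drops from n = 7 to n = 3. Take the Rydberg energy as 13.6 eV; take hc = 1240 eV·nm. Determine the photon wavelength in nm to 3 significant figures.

1010 nm

ΔE = 13.60 × (1/3² − 1/7²) = 13.60 × 0.09070 = 1.234 eV.
λ = hc/ΔE = 1240 / 1.234 = 1010 nm.
This line belongs to the Paschen series.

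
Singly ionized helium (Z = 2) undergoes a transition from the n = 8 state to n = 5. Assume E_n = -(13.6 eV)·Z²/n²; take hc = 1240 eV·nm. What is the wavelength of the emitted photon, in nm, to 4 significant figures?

For Z = 2 the level energies scale as Z², so the effective Rydberg energy is 13.6 × 4 = 54.40 eV.
ΔE = 54.40 × (1/5² − 1/8²) = 54.40 × 0.02438 = 1.326 eV.
λ = hc/ΔE = 1240 / 1.326 = 935.1 nm.

935.1 nm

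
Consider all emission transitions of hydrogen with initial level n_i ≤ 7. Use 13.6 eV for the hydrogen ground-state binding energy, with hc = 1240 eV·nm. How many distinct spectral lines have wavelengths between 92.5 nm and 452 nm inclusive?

Enumerate all n_i → n_f pairs with 1 ≤ n_f < n_i ≤ 7 and compute λ = 1240 / [13.6·1·(1/n_f² − 1/n_i²)].
Lines falling in [92.5, 452] nm: 7→1 (93.08 nm), 6→1 (93.78 nm), 5→1 (94.98 nm), 4→1 (97.25 nm), 3→1 (102.6 nm), 2→1 (121.6 nm), 7→2 (397.1 nm), 6→2 (410.3 nm), 5→2 (434.2 nm).

9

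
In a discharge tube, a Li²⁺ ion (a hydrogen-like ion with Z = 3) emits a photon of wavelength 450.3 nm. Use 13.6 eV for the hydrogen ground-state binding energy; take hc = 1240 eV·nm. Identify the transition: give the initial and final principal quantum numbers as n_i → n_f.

The photon energy is ΔE = hc/λ = 1240 / 450.3 = 2.754 eV.
With Z = 3, ΔE = 122.4 × (1/n_f² − 1/n_i²), so 1/n_f² − 1/n_i² = 0.02250.
Trying n_f = 4 gives 1/n_i² = 0.04000, i.e. n_i ≈ 5; this pair matches.

n_i = 5, n_f = 4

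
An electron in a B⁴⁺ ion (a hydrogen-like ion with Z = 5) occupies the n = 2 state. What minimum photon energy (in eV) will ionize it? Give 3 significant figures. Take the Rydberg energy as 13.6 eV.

E_n = −13.6 Z²/n² = −340.0/n² eV for Z = 5.
E_2 = −340.0/4 = −85.0 eV, so ionization (to E = 0) requires 85.0 eV.

85.0 eV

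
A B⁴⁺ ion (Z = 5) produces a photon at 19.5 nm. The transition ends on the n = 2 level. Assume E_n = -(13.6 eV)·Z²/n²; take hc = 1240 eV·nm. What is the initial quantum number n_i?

The photon energy is ΔE = hc/λ = 1240 / 19.5 = 63.59 eV.
With Z = 5, ΔE = 340.0 × (1/n_f² − 1/n_i²), so 1/n_f² − 1/n_i² = 0.1870.
With n_f = 2: 1/n_i² = 1/4 − 0.1870 = 0.06297, so n_i ≈ 3.99.

n_i = 4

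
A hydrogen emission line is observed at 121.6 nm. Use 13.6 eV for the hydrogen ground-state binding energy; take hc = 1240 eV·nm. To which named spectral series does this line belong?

ΔE = 1240/121.6 = 10.20 eV.
This matches 13.6 × (1/1² − 1/2²), so n_f = 1: the Lyman series.

Lyman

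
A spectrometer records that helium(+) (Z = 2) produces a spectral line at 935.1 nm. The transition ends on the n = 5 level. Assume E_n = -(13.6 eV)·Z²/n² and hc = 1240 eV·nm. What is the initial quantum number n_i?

The photon energy is ΔE = hc/λ = 1240 / 935.1 = 1.326 eV.
With Z = 2, ΔE = 54.40 × (1/n_f² − 1/n_i²), so 1/n_f² − 1/n_i² = 0.02438.
With n_f = 5: 1/n_i² = 1/25 − 0.02438 = 0.01562, so n_i ≈ 8.00.

n_i = 8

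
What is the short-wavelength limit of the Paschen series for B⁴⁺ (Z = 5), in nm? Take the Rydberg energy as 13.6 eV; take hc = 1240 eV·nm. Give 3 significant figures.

32.8 nm

The Paschen series has lower level n_f = 3; the series limit corresponds to n_i → ∞.
ΔE_max = 13.6 × 25 / 3² = 37.78 eV.
λ_min = 1240 / 37.78 = 32.8 nm.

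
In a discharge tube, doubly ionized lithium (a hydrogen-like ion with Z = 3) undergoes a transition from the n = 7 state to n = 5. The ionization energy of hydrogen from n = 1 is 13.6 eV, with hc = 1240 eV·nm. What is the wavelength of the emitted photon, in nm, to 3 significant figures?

For Z = 3 the level energies scale as Z², so the effective Rydberg energy is 13.6 × 9 = 122.4 eV.
ΔE = 122.4 × (1/5² − 1/7²) = 122.4 × 0.01959 = 2.398 eV.
λ = hc/ΔE = 1240 / 2.398 = 517 nm.

517 nm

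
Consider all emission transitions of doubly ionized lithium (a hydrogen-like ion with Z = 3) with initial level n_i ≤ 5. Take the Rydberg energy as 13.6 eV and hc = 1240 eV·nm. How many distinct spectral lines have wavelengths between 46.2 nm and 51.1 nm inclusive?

Enumerate all n_i → n_f pairs with 1 ≤ n_f < n_i ≤ 5 and compute λ = 1240 / [13.6·9·(1/n_f² − 1/n_i²)].
Lines falling in [46.2, 51.1] nm: 5→2 (48.24 nm).

1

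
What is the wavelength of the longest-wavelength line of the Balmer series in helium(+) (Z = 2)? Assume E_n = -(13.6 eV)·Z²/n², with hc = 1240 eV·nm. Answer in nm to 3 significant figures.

The Balmer series terminates on n_f = 2; the first line has n_i = 2+1 = 3.
ΔE = 54.40 × (1/2² − 1/3²) = 7.556 eV.
λ = 1240 / 7.556 = 164 nm.

164 nm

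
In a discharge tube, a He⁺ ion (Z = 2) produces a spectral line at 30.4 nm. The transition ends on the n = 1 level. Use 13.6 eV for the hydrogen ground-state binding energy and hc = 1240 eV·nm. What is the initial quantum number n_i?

n_i = 2

The photon energy is ΔE = hc/λ = 1240 / 30.4 = 40.79 eV.
With Z = 2, ΔE = 54.40 × (1/n_f² − 1/n_i²), so 1/n_f² − 1/n_i² = 0.7498.
With n_f = 1: 1/n_i² = 1/1 − 0.7498 = 0.2502, so n_i ≈ 2.00.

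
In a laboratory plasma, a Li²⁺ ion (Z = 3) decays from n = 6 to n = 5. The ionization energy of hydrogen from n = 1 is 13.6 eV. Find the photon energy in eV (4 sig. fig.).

1.496 eV

The Bohr energies scale as Z², so for Z = 3: E_n = −122.4/n² eV.
E_6 = −122.4/36 = −3.400 eV and E_5 = −122.4/25 = −4.896 eV.
The photon energy is |E_6 − E_5| = 1.496 eV.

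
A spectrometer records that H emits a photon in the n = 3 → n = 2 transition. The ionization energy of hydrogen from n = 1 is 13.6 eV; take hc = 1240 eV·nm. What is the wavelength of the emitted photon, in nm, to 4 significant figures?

656.5 nm

ΔE = 13.60 × (1/2² − 1/3²) = 13.60 × 0.1389 = 1.889 eV.
λ = hc/ΔE = 1240 / 1.889 = 656.5 nm.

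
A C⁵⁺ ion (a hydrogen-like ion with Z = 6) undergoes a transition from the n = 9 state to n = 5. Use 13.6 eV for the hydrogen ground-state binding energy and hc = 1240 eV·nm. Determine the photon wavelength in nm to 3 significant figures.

For Z = 6 the level energies scale as Z², so the effective Rydberg energy is 13.6 × 36 = 489.6 eV.
ΔE = 489.6 × (1/5² − 1/9²) = 489.6 × 0.02765 = 13.54 eV.
λ = hc/ΔE = 1240 / 13.54 = 91.6 nm.

91.6 nm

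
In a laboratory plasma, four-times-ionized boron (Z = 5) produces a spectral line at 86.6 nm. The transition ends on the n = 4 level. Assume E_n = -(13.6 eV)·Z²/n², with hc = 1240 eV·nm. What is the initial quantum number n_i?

The photon energy is ΔE = hc/λ = 1240 / 86.6 = 14.32 eV.
With Z = 5, ΔE = 340.0 × (1/n_f² − 1/n_i²), so 1/n_f² − 1/n_i² = 0.04211.
With n_f = 4: 1/n_i² = 1/16 − 0.04211 = 0.02039, so n_i ≈ 7.00.

n_i = 7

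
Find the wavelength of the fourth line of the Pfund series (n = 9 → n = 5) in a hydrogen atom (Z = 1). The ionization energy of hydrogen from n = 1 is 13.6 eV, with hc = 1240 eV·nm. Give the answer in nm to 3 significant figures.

The Pfund series terminates on n_f = 5; the fourth line has n_i = 5+4 = 9.
ΔE = 13.60 × (1/5² − 1/9²) = 0.3761 eV.
λ = 1240 / 0.3761 = 3300 nm.

3300 nm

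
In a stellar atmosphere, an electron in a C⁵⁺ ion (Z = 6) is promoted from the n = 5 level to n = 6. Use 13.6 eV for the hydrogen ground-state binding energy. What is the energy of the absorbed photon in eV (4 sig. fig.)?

5.984 eV

The Bohr energies scale as Z², so for Z = 6: E_n = −489.6/n² eV.
E_6 = −489.6/36 = −13.60 eV and E_5 = −489.6/25 = −19.58 eV.
The photon energy is |E_6 − E_5| = 5.984 eV.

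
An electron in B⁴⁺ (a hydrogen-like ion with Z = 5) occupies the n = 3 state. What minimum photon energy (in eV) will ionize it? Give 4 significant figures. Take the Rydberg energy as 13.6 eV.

E_n = −13.6 Z²/n² = −340.0/n² eV for Z = 5.
E_3 = −340.0/9 = −37.78 eV, so ionization (to E = 0) requires 37.78 eV.

37.78 eV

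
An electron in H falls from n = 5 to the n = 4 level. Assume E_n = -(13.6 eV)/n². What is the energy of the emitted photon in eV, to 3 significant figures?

E_5 = −13.60/25 = −0.5440 eV and E_4 = −13.60/16 = −0.8500 eV.
The photon energy is |E_5 − E_4| = 0.306 eV.

0.306 eV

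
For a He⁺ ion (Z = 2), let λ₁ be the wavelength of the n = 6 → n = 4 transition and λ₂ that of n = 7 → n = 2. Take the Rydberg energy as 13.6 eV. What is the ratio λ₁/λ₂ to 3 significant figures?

6.61

λ ∝ 1/ΔE ∝ 1/(1/n_f² − 1/n_i²), and the Z² and hc factors cancel in the ratio.
λ₁/λ₂ = (1/2² − 1/7²)/(1/4² − 1/6²) = 0.2296/0.03472 = 6.61.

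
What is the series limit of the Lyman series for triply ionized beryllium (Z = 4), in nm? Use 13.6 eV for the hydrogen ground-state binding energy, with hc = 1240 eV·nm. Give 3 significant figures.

5.70 nm

The Lyman series has lower level n_f = 1; the series limit corresponds to n_i → ∞.
ΔE_max = 13.6 × 16 / 1² = 217.6 eV.
λ_min = 1240 / 217.6 = 5.70 nm.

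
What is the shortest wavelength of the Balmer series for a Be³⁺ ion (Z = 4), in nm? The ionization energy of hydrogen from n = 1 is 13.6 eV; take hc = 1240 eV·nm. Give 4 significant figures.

22.79 nm

The Balmer series has lower level n_f = 2; the series limit corresponds to n_i → ∞.
ΔE_max = 13.6 × 16 / 2² = 54.40 eV.
λ_min = 1240 / 54.40 = 22.79 nm.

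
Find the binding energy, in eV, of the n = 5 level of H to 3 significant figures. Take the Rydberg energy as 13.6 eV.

0.544 eV

E_5 = −13.60/25 = −0.544 eV, so ionization (to E = 0) requires 0.544 eV.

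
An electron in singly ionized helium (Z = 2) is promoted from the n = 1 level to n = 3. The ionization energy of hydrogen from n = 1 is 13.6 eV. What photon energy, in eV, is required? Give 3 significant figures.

The Bohr energies scale as Z², so for Z = 2: E_n = −54.40/n² eV.
E_3 = −54.40/9 = −6.044 eV and E_1 = −54.40/1 = −54.40 eV.
The photon energy is |E_3 − E_1| = 48.4 eV.

48.4 eV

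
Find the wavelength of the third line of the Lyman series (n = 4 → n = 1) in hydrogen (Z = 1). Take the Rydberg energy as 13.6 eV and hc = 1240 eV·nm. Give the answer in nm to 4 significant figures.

The Lyman series terminates on n_f = 1; the third line has n_i = 1+3 = 4.
ΔE = 13.60 × (1/1² − 1/4²) = 12.75 eV.
λ = 1240 / 12.75 = 97.25 nm.

97.25 nm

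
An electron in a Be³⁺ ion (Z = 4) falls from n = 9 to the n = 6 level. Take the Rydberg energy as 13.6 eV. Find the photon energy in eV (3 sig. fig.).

The Bohr energies scale as Z², so for Z = 4: E_n = −217.6/n² eV.
E_9 = −217.6/81 = −2.686 eV and E_6 = −217.6/36 = −6.044 eV.
The photon energy is |E_9 − E_6| = 3.36 eV.

3.36 eV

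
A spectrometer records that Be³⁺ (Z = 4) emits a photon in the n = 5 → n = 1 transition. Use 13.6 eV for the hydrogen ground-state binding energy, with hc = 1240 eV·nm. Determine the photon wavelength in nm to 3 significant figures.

5.94 nm

For Z = 4 the level energies scale as Z², so the effective Rydberg energy is 13.6 × 16 = 217.6 eV.
ΔE = 217.6 × (1/1² − 1/5²) = 217.6 × 0.9600 = 208.9 eV.
λ = hc/ΔE = 1240 / 208.9 = 5.94 nm.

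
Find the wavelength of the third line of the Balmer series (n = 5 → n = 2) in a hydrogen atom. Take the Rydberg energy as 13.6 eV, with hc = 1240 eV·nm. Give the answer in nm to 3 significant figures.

434 nm

The Balmer series terminates on n_f = 2; the third line has n_i = 2+3 = 5.
ΔE = 13.60 × (1/2² − 1/5²) = 2.856 eV.
λ = 1240 / 2.856 = 434 nm.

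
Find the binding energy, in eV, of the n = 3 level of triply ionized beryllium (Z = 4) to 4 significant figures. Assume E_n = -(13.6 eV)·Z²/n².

E_n = −13.6 Z²/n² = −217.6/n² eV for Z = 4.
E_3 = −217.6/9 = −24.18 eV, so ionization (to E = 0) requires 24.18 eV.

24.18 eV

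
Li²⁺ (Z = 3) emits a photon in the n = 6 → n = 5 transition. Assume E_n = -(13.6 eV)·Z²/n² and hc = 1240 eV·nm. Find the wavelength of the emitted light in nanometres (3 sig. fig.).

829 nm

For Z = 3 the level energies scale as Z², so the effective Rydberg energy is 13.6 × 9 = 122.4 eV.
ΔE = 122.4 × (1/5² − 1/6²) = 122.4 × 0.01222 = 1.496 eV.
λ = hc/ΔE = 1240 / 1.496 = 829 nm.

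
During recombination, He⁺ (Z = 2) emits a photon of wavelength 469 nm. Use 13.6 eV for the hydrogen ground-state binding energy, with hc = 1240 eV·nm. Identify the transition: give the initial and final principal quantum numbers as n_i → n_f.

n_i = 4, n_f = 3

The photon energy is ΔE = hc/λ = 1240 / 469 = 2.644 eV.
With Z = 2, ΔE = 54.40 × (1/n_f² − 1/n_i²), so 1/n_f² − 1/n_i² = 0.04860.
Trying n_f = 3 gives 1/n_i² = 0.06251, i.e. n_i ≈ 4; this pair matches.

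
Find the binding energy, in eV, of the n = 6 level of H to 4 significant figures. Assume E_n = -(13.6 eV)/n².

0.3778 eV

E_6 = −13.60/36 = −0.3778 eV, so ionization (to E = 0) requires 0.3778 eV.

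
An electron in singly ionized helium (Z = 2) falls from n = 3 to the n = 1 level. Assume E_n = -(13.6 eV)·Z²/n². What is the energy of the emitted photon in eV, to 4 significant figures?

The Bohr energies scale as Z², so for Z = 2: E_n = −54.40/n² eV.
E_3 = −54.40/9 = −6.044 eV and E_1 = −54.40/1 = −54.40 eV.
The photon energy is |E_3 − E_1| = 48.36 eV.

48.36 eV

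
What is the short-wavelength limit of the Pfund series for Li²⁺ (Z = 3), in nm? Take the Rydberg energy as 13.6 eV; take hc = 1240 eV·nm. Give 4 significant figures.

The Pfund series has lower level n_f = 5; the series limit corresponds to n_i → ∞.
ΔE_max = 13.6 × 9 / 5² = 4.896 eV.
λ_min = 1240 / 4.896 = 253.3 nm.

253.3 nm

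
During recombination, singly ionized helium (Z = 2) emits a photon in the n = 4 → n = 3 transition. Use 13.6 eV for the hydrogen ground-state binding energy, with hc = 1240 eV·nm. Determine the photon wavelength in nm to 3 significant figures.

469 nm

For Z = 2 the level energies scale as Z², so the effective Rydberg energy is 13.6 × 4 = 54.40 eV.
ΔE = 54.40 × (1/3² − 1/4²) = 54.40 × 0.04861 = 2.644 eV.
λ = hc/ΔE = 1240 / 2.644 = 469 nm.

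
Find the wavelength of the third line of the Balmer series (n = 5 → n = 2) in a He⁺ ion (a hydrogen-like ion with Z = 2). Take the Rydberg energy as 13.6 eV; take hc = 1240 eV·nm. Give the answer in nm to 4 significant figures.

The Balmer series terminates on n_f = 2; the third line has n_i = 2+3 = 5.
ΔE = 54.40 × (1/2² − 1/5²) = 11.42 eV.
λ = 1240 / 11.42 = 108.5 nm.

108.5 nm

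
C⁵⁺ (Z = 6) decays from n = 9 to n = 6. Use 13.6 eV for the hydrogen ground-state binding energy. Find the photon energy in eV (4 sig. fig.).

The Bohr energies scale as Z², so for Z = 6: E_n = −489.6/n² eV.
E_9 = −489.6/81 = −6.044 eV and E_6 = −489.6/36 = −13.60 eV.
The photon energy is |E_9 − E_6| = 7.556 eV.

7.556 eV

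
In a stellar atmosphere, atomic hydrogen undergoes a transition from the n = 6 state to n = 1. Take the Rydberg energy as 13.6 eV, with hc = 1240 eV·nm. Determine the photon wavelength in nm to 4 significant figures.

93.78 nm

ΔE = 13.60 × (1/1² − 1/6²) = 13.60 × 0.9722 = 13.22 eV.
λ = hc/ΔE = 1240 / 13.22 = 93.78 nm.
This line belongs to the Lyman series.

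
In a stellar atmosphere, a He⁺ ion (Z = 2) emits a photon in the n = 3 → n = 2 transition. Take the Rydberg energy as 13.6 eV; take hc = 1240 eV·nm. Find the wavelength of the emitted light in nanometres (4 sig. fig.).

For Z = 2 the level energies scale as Z², so the effective Rydberg energy is 13.6 × 4 = 54.40 eV.
ΔE = 54.40 × (1/2² − 1/3²) = 54.40 × 0.1389 = 7.556 eV.
λ = hc/ΔE = 1240 / 7.556 = 164.1 nm.

164.1 nm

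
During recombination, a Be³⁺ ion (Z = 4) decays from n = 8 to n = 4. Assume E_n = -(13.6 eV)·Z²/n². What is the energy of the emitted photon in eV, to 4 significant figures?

10.20 eV

The Bohr energies scale as Z², so for Z = 4: E_n = −217.6/n² eV.
E_8 = −217.6/64 = −3.400 eV and E_4 = −217.6/16 = −13.60 eV.
The photon energy is |E_8 − E_4| = 10.20 eV.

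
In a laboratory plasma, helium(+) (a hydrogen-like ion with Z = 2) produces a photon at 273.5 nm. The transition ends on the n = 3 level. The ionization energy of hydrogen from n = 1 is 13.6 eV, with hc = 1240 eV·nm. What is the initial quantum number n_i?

n_i = 6

The photon energy is ΔE = hc/λ = 1240 / 273.5 = 4.534 eV.
With Z = 2, ΔE = 54.40 × (1/n_f² − 1/n_i²), so 1/n_f² − 1/n_i² = 0.08334.
With n_f = 3: 1/n_i² = 1/9 − 0.08334 = 0.02777, so n_i ≈ 6.00.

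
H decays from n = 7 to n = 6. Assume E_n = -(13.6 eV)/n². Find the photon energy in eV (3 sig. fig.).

0.100 eV

E_7 = −13.60/49 = −0.2776 eV and E_6 = −13.60/36 = −0.3778 eV.
The photon energy is |E_7 − E_6| = 0.100 eV.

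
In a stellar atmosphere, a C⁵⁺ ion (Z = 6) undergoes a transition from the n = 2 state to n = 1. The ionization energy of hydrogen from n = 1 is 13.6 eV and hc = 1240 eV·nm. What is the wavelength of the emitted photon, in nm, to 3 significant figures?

For Z = 6 the level energies scale as Z², so the effective Rydberg energy is 13.6 × 36 = 489.6 eV.
ΔE = 489.6 × (1/1² − 1/2²) = 489.6 × 0.7500 = 367.2 eV.
λ = hc/ΔE = 1240 / 367.2 = 3.38 nm.

3.38 nm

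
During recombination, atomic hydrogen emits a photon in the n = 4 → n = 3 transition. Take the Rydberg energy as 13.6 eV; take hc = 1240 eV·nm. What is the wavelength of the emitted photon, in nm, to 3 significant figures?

ΔE = 13.60 × (1/3² − 1/4²) = 13.60 × 0.04861 = 0.6611 eV.
λ = hc/ΔE = 1240 / 0.6611 = 1880 nm.
This line belongs to the Paschen series.

1880 nm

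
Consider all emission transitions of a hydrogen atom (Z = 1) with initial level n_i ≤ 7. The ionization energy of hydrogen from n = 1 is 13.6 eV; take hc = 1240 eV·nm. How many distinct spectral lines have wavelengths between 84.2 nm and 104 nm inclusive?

5

Enumerate all n_i → n_f pairs with 1 ≤ n_f < n_i ≤ 7 and compute λ = 1240 / [13.6·1·(1/n_f² − 1/n_i²)].
Lines falling in [84.2, 104] nm: 7→1 (93.08 nm), 6→1 (93.78 nm), 5→1 (94.98 nm), 4→1 (97.25 nm), 3→1 (102.6 nm).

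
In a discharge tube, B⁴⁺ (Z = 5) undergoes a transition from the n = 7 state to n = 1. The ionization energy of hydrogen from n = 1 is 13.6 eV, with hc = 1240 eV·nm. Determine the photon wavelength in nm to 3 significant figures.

3.72 nm

For Z = 5 the level energies scale as Z², so the effective Rydberg energy is 13.6 × 25 = 340.0 eV.
ΔE = 340.0 × (1/1² − 1/7²) = 340.0 × 0.9796 = 333.1 eV.
λ = hc/ΔE = 1240 / 333.1 = 3.72 nm.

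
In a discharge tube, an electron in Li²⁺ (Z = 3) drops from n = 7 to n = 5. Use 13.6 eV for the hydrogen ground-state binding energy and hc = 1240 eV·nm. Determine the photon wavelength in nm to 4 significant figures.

For Z = 3 the level energies scale as Z², so the effective Rydberg energy is 13.6 × 9 = 122.4 eV.
ΔE = 122.4 × (1/5² − 1/7²) = 122.4 × 0.01959 = 2.398 eV.
λ = hc/ΔE = 1240 / 2.398 = 517.1 nm.

517.1 nm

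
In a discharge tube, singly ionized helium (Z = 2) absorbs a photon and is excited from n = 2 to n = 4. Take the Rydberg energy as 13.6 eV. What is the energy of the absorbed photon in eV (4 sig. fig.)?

The Bohr energies scale as Z², so for Z = 2: E_n = −54.40/n² eV.
E_4 = −54.40/16 = −3.400 eV and E_2 = −54.40/4 = −13.60 eV.
The photon energy is |E_4 − E_2| = 10.20 eV.

10.20 eV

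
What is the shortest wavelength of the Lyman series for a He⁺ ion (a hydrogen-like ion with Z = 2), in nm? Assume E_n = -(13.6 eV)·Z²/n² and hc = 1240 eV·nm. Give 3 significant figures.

22.8 nm

The Lyman series has lower level n_f = 1; the series limit corresponds to n_i → ∞.
ΔE_max = 13.6 × 4 / 1² = 54.40 eV.
λ_min = 1240 / 54.40 = 22.8 nm.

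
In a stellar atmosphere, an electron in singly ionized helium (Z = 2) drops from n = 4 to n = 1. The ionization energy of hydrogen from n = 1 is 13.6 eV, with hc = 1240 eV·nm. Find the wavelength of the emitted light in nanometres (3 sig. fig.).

For Z = 2 the level energies scale as Z², so the effective Rydberg energy is 13.6 × 4 = 54.40 eV.
ΔE = 54.40 × (1/1² − 1/4²) = 54.40 × 0.9375 = 51.00 eV.
λ = hc/ΔE = 1240 / 51.00 = 24.3 nm.

24.3 nm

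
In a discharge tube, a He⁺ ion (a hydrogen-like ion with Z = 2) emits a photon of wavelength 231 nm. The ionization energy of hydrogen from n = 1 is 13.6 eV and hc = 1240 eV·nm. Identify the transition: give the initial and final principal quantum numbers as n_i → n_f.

n_i = 9, n_f = 3

The photon energy is ΔE = hc/λ = 1240 / 231 = 5.368 eV.
With Z = 2, ΔE = 54.40 × (1/n_f² − 1/n_i²), so 1/n_f² − 1/n_i² = 0.09868.
Trying n_f = 3 gives 1/n_i² = 0.01244, i.e. n_i ≈ 9; this pair matches.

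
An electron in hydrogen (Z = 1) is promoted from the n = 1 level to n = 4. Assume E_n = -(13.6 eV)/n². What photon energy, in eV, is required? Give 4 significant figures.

E_4 = −13.60/16 = −0.8500 eV and E_1 = −13.60/1 = −13.60 eV.
The photon energy is |E_4 − E_1| = 12.75 eV.

12.75 eV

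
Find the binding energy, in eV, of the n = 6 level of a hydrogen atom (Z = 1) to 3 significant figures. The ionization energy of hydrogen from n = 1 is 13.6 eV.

0.378 eV

E_6 = −13.60/36 = −0.378 eV, so ionization (to E = 0) requires 0.378 eV.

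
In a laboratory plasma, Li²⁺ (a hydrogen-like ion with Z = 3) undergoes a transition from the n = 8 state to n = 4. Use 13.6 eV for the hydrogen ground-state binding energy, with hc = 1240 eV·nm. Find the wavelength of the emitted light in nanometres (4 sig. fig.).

216.1 nm

For Z = 3 the level energies scale as Z², so the effective Rydberg energy is 13.6 × 9 = 122.4 eV.
ΔE = 122.4 × (1/4² − 1/8²) = 122.4 × 0.04688 = 5.738 eV.
λ = hc/ΔE = 1240 / 5.738 = 216.1 nm.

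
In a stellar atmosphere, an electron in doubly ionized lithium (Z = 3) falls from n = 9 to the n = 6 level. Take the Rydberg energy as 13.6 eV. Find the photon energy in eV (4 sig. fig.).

1.889 eV

The Bohr energies scale as Z², so for Z = 3: E_n = −122.4/n² eV.
E_9 = −122.4/81 = −1.511 eV and E_6 = −122.4/36 = −3.400 eV.
The photon energy is |E_9 − E_6| = 1.889 eV.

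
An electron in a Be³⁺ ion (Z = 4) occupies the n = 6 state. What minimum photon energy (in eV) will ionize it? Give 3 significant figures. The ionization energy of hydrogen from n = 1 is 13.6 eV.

E_n = −13.6 Z²/n² = −217.6/n² eV for Z = 4.
E_6 = −217.6/36 = −6.04 eV, so ionization (to E = 0) requires 6.04 eV.

6.04 eV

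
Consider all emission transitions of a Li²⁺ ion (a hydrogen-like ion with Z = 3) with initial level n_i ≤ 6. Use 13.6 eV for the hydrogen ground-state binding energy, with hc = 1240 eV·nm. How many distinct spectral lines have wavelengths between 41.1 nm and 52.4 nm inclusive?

Enumerate all n_i → n_f pairs with 1 ≤ n_f < n_i ≤ 6 and compute λ = 1240 / [13.6·9·(1/n_f² − 1/n_i²)].
Lines falling in [41.1, 52.4] nm: 6→2 (45.59 nm), 5→2 (48.24 nm).

2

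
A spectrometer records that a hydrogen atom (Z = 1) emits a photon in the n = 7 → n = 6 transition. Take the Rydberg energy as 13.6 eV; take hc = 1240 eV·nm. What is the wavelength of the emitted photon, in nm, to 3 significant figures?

12400 nm

ΔE = 13.60 × (1/6² − 1/7²) = 13.60 × 0.007370 = 0.1002 eV.
λ = hc/ΔE = 1240 / 0.1002 = 12400 nm.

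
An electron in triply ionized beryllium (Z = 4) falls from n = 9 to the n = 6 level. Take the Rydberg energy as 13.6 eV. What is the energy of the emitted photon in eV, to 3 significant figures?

3.36 eV

The Bohr energies scale as Z², so for Z = 4: E_n = −217.6/n² eV.
E_9 = −217.6/81 = −2.686 eV and E_6 = −217.6/36 = −6.044 eV.
The photon energy is |E_9 − E_6| = 3.36 eV.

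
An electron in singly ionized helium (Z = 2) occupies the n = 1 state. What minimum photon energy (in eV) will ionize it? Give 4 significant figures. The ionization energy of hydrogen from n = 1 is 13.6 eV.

54.40 eV

E_n = −13.6 Z²/n² = −54.40/n² eV for Z = 2.
E_1 = −54.40/1 = −54.40 eV, so ionization (to E = 0) requires 54.40 eV.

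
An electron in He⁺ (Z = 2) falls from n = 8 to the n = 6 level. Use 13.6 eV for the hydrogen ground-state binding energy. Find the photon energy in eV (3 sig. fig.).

The Bohr energies scale as Z², so for Z = 2: E_n = −54.40/n² eV.
E_8 = −54.40/64 = −0.8500 eV and E_6 = −54.40/36 = −1.511 eV.
The photon energy is |E_8 − E_6| = 0.661 eV.

0.661 eV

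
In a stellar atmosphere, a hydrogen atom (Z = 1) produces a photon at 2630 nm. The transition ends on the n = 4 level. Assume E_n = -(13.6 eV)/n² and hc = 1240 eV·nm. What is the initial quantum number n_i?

n_i = 6

The photon energy is ΔE = hc/λ = 1240 / 2630 = 0.4715 eV.
With Z = 1, ΔE = 13.60 × (1/n_f² − 1/n_i²), so 1/n_f² − 1/n_i² = 0.03467.
With n_f = 4: 1/n_i² = 1/16 − 0.03467 = 0.02783, so n_i ≈ 5.99.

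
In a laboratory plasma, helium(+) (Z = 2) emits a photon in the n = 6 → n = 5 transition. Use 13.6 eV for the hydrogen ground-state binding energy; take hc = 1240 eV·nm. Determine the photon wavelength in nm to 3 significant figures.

1860 nm

For Z = 2 the level energies scale as Z², so the effective Rydberg energy is 13.6 × 4 = 54.40 eV.
ΔE = 54.40 × (1/5² − 1/6²) = 54.40 × 0.01222 = 0.6649 eV.
λ = hc/ΔE = 1240 / 0.6649 = 1860 nm.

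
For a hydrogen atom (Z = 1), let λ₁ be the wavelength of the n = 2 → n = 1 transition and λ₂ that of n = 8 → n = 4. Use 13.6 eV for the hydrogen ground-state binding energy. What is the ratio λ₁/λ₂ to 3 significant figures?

λ ∝ 1/ΔE ∝ 1/(1/n_f² − 1/n_i²), and the Z² and hc factors cancel in the ratio.
λ₁/λ₂ = (1/4² − 1/8²)/(1/1² − 1/2²) = 0.04688/0.7500 = 0.0625.

0.0625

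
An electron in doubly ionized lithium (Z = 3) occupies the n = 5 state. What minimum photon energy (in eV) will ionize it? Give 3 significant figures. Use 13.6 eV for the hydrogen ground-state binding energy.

4.90 eV

E_n = −13.6 Z²/n² = −122.4/n² eV for Z = 3.
E_5 = −122.4/25 = −4.90 eV, so ionization (to E = 0) requires 4.90 eV.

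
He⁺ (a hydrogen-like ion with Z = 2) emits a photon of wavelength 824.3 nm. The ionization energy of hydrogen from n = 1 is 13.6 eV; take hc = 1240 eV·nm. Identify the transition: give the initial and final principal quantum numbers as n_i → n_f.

n_i = 9, n_f = 5

The photon energy is ΔE = hc/λ = 1240 / 824.3 = 1.504 eV.
With Z = 2, ΔE = 54.40 × (1/n_f² − 1/n_i²), so 1/n_f² − 1/n_i² = 0.02765.
Trying n_f = 5 gives 1/n_i² = 0.01235, i.e. n_i ≈ 9; this pair matches.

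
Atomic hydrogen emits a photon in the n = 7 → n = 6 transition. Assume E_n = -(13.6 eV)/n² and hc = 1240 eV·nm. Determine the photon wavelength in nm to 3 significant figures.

12400 nm

ΔE = 13.60 × (1/6² − 1/7²) = 13.60 × 0.007370 = 0.1002 eV.
λ = hc/ΔE = 1240 / 0.1002 = 12400 nm.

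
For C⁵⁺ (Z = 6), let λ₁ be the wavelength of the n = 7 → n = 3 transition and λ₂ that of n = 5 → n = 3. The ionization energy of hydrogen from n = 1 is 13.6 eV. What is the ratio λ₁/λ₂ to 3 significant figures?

λ ∝ 1/ΔE ∝ 1/(1/n_f² − 1/n_i²), and the Z² and hc factors cancel in the ratio.
λ₁/λ₂ = (1/3² − 1/5²)/(1/3² − 1/7²) = 0.07111/0.09070 = 0.784.

0.784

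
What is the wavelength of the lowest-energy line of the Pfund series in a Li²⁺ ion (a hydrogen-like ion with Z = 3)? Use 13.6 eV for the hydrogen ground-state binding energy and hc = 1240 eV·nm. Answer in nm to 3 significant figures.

The Pfund series terminates on n_f = 5; the first line has n_i = 5+1 = 6.
ΔE = 122.4 × (1/5² − 1/6²) = 1.496 eV.
λ = 1240 / 1.496 = 829 nm.

829 nm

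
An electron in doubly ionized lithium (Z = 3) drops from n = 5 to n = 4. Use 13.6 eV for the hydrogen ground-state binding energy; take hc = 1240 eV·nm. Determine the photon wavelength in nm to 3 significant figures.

450 nm

For Z = 3 the level energies scale as Z², so the effective Rydberg energy is 13.6 × 9 = 122.4 eV.
ΔE = 122.4 × (1/4² − 1/5²) = 122.4 × 0.02250 = 2.754 eV.
λ = hc/ΔE = 1240 / 2.754 = 450 nm.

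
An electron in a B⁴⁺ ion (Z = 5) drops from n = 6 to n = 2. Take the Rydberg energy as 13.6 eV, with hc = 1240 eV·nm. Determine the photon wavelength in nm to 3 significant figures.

For Z = 5 the level energies scale as Z², so the effective Rydberg energy is 13.6 × 25 = 340.0 eV.
ΔE = 340.0 × (1/2² − 1/6²) = 340.0 × 0.2222 = 75.56 eV.
λ = hc/ΔE = 1240 / 75.56 = 16.4 nm.

16.4 nm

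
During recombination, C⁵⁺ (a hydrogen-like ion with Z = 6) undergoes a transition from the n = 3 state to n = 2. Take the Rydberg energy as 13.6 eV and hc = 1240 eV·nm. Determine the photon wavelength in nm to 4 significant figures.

For Z = 6 the level energies scale as Z², so the effective Rydberg energy is 13.6 × 36 = 489.6 eV.
ΔE = 489.6 × (1/2² − 1/3²) = 489.6 × 0.1389 = 68.00 eV.
λ = hc/ΔE = 1240 / 68.00 = 18.24 nm.

18.24 nm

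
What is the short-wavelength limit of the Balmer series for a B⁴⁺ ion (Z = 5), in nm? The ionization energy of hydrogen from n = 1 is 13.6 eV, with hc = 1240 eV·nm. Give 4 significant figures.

14.59 nm

The Balmer series has lower level n_f = 2; the series limit corresponds to n_i → ∞.
ΔE_max = 13.6 × 25 / 2² = 85.00 eV.
λ_min = 1240 / 85.00 = 14.59 nm.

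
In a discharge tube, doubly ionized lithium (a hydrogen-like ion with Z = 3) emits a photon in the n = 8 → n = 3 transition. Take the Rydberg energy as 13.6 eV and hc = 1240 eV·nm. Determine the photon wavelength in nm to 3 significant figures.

106 nm

For Z = 3 the level energies scale as Z², so the effective Rydberg energy is 13.6 × 9 = 122.4 eV.
ΔE = 122.4 × (1/3² − 1/8²) = 122.4 × 0.09549 = 11.69 eV.
λ = hc/ΔE = 1240 / 11.69 = 106 nm.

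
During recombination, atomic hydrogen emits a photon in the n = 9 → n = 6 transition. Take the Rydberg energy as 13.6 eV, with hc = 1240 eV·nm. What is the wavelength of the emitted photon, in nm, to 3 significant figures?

ΔE = 13.60 × (1/6² − 1/9²) = 13.60 × 0.01543 = 0.2099 eV.
λ = hc/ΔE = 1240 / 0.2099 = 5910 nm.

5910 nm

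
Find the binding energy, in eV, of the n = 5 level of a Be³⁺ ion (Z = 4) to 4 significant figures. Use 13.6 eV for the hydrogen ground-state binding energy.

8.704 eV

E_n = −13.6 Z²/n² = −217.6/n² eV for Z = 4.
E_5 = −217.6/25 = −8.704 eV, so ionization (to E = 0) requires 8.704 eV.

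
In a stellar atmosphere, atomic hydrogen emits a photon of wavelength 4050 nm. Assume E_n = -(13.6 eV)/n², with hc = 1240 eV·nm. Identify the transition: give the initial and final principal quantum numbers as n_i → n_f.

The photon energy is ΔE = hc/λ = 1240 / 4050 = 0.3062 eV.
With Z = 1, ΔE = 13.60 × (1/n_f² − 1/n_i²), so 1/n_f² − 1/n_i² = 0.02251.
Trying n_f = 4 gives 1/n_i² = 0.03999, i.e. n_i ≈ 5; this pair matches.

n_i = 5, n_f = 4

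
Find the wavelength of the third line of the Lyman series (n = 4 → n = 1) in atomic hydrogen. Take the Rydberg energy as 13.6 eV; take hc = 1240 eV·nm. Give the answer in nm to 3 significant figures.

97.3 nm

The Lyman series terminates on n_f = 1; the third line has n_i = 1+3 = 4.
ΔE = 13.60 × (1/1² − 1/4²) = 12.75 eV.
λ = 1240 / 12.75 = 97.3 nm.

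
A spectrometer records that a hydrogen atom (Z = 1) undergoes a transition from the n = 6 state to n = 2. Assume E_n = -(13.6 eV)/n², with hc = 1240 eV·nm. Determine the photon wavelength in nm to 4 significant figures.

ΔE = 13.60 × (1/2² − 1/6²) = 13.60 × 0.2222 = 3.022 eV.
λ = hc/ΔE = 1240 / 3.022 = 410.3 nm.
This line belongs to the Balmer series.

410.3 nm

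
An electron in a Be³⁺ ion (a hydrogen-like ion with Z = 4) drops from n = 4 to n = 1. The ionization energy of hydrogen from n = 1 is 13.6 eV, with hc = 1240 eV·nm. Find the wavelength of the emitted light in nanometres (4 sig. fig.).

For Z = 4 the level energies scale as Z², so the effective Rydberg energy is 13.6 × 16 = 217.6 eV.
ΔE = 217.6 × (1/1² − 1/4²) = 217.6 × 0.9375 = 204.0 eV.
λ = hc/ΔE = 1240 / 204.0 = 6.078 nm.

6.078 nm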